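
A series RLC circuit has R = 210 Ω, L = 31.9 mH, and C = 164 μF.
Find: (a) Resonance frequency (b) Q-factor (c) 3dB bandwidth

Step 1 — Resonance: ω₀ = 1/√(LC) = 1/√(0.0319·0.000164) = 437.2 rad/s.
Step 2 — f₀ = ω₀/(2π) = 69.58 Hz.
Step 3 — Series Q: Q = ω₀L/R = 437.2·0.0319/210 = 0.06641.
Step 4 — Bandwidth: Δω = ω₀/Q = 6583 rad/s; BW = Δω/(2π) = 1048 Hz.

(a) f₀ = 69.58 Hz  (b) Q = 0.06641  (c) BW = 1048 Hz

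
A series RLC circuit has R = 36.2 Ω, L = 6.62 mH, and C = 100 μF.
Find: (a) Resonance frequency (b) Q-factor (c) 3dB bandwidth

Step 1 — Resonance: ω₀ = 1/√(LC) = 1/√(0.00662·0.0001) = 1229 rad/s.
Step 2 — f₀ = ω₀/(2π) = 195.6 Hz.
Step 3 — Series Q: Q = ω₀L/R = 1229·0.00662/36.2 = 0.2248.
Step 4 — Bandwidth: Δω = ω₀/Q = 5468 rad/s; BW = Δω/(2π) = 870.3 Hz.

(a) f₀ = 195.6 Hz  (b) Q = 0.2248  (c) BW = 870.3 Hz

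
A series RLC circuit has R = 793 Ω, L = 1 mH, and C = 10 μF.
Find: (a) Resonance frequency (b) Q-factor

Step 1 — Resonance condition Im(Z)=0 gives ω₀ = 1/√(LC).
Step 2 — ω₀ = 1/√(0.001·1e-05) = 1e+04 rad/s.
Step 3 — f₀ = ω₀/(2π) = 1592 Hz.
Step 4 — Series Q: Q = ω₀L/R = 1e+04·0.001/793 = 0.01261.

(a) f₀ = 1592 Hz  (b) Q = 0.01261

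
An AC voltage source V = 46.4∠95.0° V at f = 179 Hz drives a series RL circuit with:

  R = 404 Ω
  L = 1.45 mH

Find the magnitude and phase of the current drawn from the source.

Step 1 — Angular frequency: ω = 2π·f = 2π·179 = 1125 rad/s.
Step 2 — Component impedances:
  R: Z = R = 404 Ω
  L: Z = jωL = j·1125·0.00145 = 0 + j1.631 Ω
Step 3 — Series combination: Z_total = R + L = 404 + j1.631 Ω = 404∠0.2° Ω.
Step 4 — Source phasor: V = 46.4∠95.0° V = -4.044 + j46.22 V.
Step 5 — Ohm's law: I = V / Z_total = (-4.044 + j46.22) / (404 + j1.631) = -0.009548 + j0.1145 A.
Step 6 — Convert to polar: |I| = 0.1149 A, ∠I = 94.8°.

I = 0.1149∠94.8° A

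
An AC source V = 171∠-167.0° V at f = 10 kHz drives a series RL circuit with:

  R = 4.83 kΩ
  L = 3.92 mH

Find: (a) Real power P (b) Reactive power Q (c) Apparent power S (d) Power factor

Step 1 — Angular frequency: ω = 2π·f = 2π·1e+04 = 6.283e+04 rad/s.
Step 2 — Component impedances:
  R: Z = R = 4830 Ω
  L: Z = jωL = j·6.283e+04·0.00392 = 0 + j246.3 Ω
Step 3 — Series combination: Z_total = R + L = 4830 + j246.3 Ω = 4836∠2.9° Ω.
Step 4 — Source phasor: V = 171∠-167.0° V = -166.6 - j38.47 V.
Step 5 — Current: I = V / Z = -0.03481 - j0.006189 A = 0.03536∠-169.9° A.
Step 6 — Complex power: S = V·I* = 6.038 + j0.3079 VA.
Step 7 — Real power: P = Re(S) = 6.038 W.
Step 8 — Reactive power: Q = Im(S) = 0.3079 VAR.
Step 9 — Apparent power: |S| = 6.046 VA.
Step 10 — Power factor: PF = P/|S| = 0.9987 (lagging).

(a) P = 6.038 W  (b) Q = 0.3079 VAR  (c) S = 6.046 VA  (d) PF = 0.9987 (lagging)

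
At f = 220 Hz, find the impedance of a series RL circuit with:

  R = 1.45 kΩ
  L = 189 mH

Step 1 — Angular frequency: ω = 2π·f = 2π·220 = 1382 rad/s.
Step 2 — Component impedances:
  R: Z = R = 1450 Ω
  L: Z = jωL = j·1382·0.189 = 0 + j261.3 Ω
Step 3 — Series combination: Z_total = R + L = 1450 + j261.3 Ω = 1473∠10.2° Ω.

Z = 1450 + j261.3 Ω = 1473∠10.2° Ω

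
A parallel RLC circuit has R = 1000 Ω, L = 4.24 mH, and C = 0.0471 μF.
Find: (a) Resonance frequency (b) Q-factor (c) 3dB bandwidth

Step 1 — Resonance: ω₀ = 1/√(LC) = 1/√(0.00424·4.71e-08) = 7.076e+04 rad/s.
Step 2 — f₀ = ω₀/(2π) = 1.126e+04 Hz.
Step 3 — Parallel Q: Q = R/(ω₀L) = 1000/(7.076e+04·0.00424) = 3.333.
Step 4 — Bandwidth: Δω = ω₀/Q = 2.123e+04 rad/s; BW = Δω/(2π) = 3379 Hz.

(a) f₀ = 1.126e+04 Hz  (b) Q = 3.333  (c) BW = 3379 Hz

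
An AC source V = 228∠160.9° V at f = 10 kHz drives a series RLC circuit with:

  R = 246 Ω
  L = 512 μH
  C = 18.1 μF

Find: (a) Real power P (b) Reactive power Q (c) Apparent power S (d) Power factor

Step 1 — Angular frequency: ω = 2π·f = 2π·1e+04 = 6.283e+04 rad/s.
Step 2 — Component impedances:
  R: Z = R = 246 Ω
  L: Z = jωL = j·6.283e+04·0.000512 = 0 + j32.17 Ω
  C: Z = 1/(jωC) = -j/(ω·C) = 0 - j0.8793 Ω
Step 3 — Series combination: Z_total = R + L + C = 246 + j31.29 Ω = 248∠7.2° Ω.
Step 4 — Source phasor: V = 228∠160.9° V = -215.4 + j74.61 V.
Step 5 — Current: I = V / Z = -0.8239 + j0.4081 A = 0.9194∠153.7° A.
Step 6 — Complex power: S = V·I* = 208 + j26.45 VA.
Step 7 — Real power: P = Re(S) = 208 W.
Step 8 — Reactive power: Q = Im(S) = 26.45 VAR.
Step 9 — Apparent power: |S| = 209.6 VA.
Step 10 — Power factor: PF = P/|S| = 0.992 (lagging).

(a) P = 208 W  (b) Q = 26.45 VAR  (c) S = 209.6 VA  (d) PF = 0.992 (lagging)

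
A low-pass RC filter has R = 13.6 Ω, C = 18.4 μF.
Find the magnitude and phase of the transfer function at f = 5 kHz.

Step 1 — Angular frequency: ω = 2π·5000 = 3.142e+04 rad/s.
Step 2 — Transfer function: H(jω) = 1/(1 + jωRC).
Step 3 — Denominator: 1 + jωRC = 1 + j·3.142e+04·13.6·1.84e-05 = 1 + j7.862.
Step 4 — H = 0.01592 - j0.1252.
Step 5 — Magnitude: |H| = 0.1262 (-18.0 dB); phase: φ = -82.8°.

|H| = 0.1262 (-18.0 dB), φ = -82.8°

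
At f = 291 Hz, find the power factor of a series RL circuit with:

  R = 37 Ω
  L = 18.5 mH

Step 1 — Angular frequency: ω = 2π·f = 2π·291 = 1828 rad/s.
Step 2 — Component impedances:
  R: Z = R = 37 Ω
  L: Z = jωL = j·1828·0.0185 = 0 + j33.83 Ω
Step 3 — Series combination: Z_total = R + L = 37 + j33.83 Ω = 50.13∠42.4° Ω.
Step 4 — Power factor: PF = cos(φ) = Re(Z)/|Z| = 37/50.13 = 0.7381.
Step 5 — Type: Im(Z) = 33.83 ⇒ lagging (phase φ = 42.4°).

PF = 0.7381 (lagging, φ = 42.4°)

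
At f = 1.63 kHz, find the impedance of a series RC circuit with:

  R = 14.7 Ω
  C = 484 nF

Step 1 — Angular frequency: ω = 2π·f = 2π·1630 = 1.024e+04 rad/s.
Step 2 — Component impedances:
  R: Z = R = 14.7 Ω
  C: Z = 1/(jωC) = -j/(ω·C) = 0 - j201.7 Ω
Step 3 — Series combination: Z_total = R + C = 14.7 - j201.7 Ω = 202.3∠-85.8° Ω.

Z = 14.7 - j201.7 Ω = 202.3∠-85.8° Ω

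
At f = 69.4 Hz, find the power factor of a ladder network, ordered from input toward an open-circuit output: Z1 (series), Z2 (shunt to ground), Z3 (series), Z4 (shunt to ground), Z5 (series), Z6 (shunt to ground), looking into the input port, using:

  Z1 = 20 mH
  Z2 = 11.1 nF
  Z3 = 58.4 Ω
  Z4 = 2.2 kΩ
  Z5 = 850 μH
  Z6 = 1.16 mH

Step 1 — Angular frequency: ω = 2π·f = 2π·69.4 = 436.1 rad/s.
Step 2 — Component impedances:
  Z1: Z = jωL = j·436.1·0.02 = 0 + j8.721 Ω
  Z2: Z = 1/(jωC) = -j/(ω·C) = 0 - j2.066e+05 Ω
  Z3: Z = R = 58.4 Ω
  Z4: Z = R = 2200 Ω
  Z5: Z = jωL = j·436.1·0.00085 = 0 + j0.3706 Ω
  Z6: Z = jωL = j·436.1·0.00116 = 0 + j0.5058 Ω
Step 3 — Ladder network (open output): work backward from the far end, alternating series and parallel combinations. Z_in = 58.4 + j9.581 Ω = 59.18∠9.3° Ω.
Step 4 — Power factor: PF = cos(φ) = Re(Z)/|Z| = 58.4/59.18 = 0.9868.
Step 5 — Type: Im(Z) = 9.581 ⇒ lagging (phase φ = 9.3°).

PF = 0.9868 (lagging, φ = 9.3°)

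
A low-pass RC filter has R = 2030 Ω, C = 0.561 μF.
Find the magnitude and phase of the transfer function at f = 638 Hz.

Step 1 — Angular frequency: ω = 2π·638 = 4009 rad/s.
Step 2 — Transfer function: H(jω) = 1/(1 + jωRC).
Step 3 — Denominator: 1 + jωRC = 1 + j·4009·2030·5.61e-07 = 1 + j4.565.
Step 4 — H = 0.04579 - j0.209.
Step 5 — Magnitude: |H| = 0.214 (-13.4 dB); phase: φ = -77.6°.

|H| = 0.214 (-13.4 dB), φ = -77.6°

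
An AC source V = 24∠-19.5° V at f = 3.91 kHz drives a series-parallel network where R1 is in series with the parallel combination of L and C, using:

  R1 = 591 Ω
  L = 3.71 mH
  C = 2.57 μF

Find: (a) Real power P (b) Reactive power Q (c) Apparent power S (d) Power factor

Step 1 — Angular frequency: ω = 2π·f = 2π·3910 = 2.457e+04 rad/s.
Step 2 — Component impedances:
  R1: Z = R = 591 Ω
  L: Z = jωL = j·2.457e+04·0.00371 = 0 + j91.14 Ω
  C: Z = 1/(jωC) = -j/(ω·C) = 0 - j15.84 Ω
Step 3 — Parallel branch: L || C = 1/(1/L + 1/C) = 0 - j19.17 Ω.
Step 4 — Series with R1: Z_total = R1 + (L || C) = 591 - j19.17 Ω = 591.3∠-1.9° Ω.
Step 5 — Source phasor: V = 24∠-19.5° V = 22.62 - j8.011 V.
Step 6 — Current: I = V / Z = 0.03868 - j0.0123 A = 0.04059∠-17.6° A.
Step 7 — Complex power: S = V·I* = 0.9736 - j0.03158 VA.
Step 8 — Real power: P = Re(S) = 0.9736 W.
Step 9 — Reactive power: Q = Im(S) = -0.03158 VAR.
Step 10 — Apparent power: |S| = 0.9741 VA.
Step 11 — Power factor: PF = P/|S| = 0.9995 (leading).

(a) P = 0.9736 W  (b) Q = -0.03158 VAR  (c) S = 0.9741 VA  (d) PF = 0.9995 (leading)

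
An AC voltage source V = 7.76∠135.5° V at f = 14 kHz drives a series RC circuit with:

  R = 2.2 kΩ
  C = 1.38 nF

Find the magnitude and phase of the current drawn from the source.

Step 1 — Angular frequency: ω = 2π·f = 2π·1.4e+04 = 8.796e+04 rad/s.
Step 2 — Component impedances:
  R: Z = R = 2200 Ω
  C: Z = 1/(jωC) = -j/(ω·C) = 0 - j8238 Ω
Step 3 — Series combination: Z_total = R + C = 2200 - j8238 Ω = 8527∠-75.0° Ω.
Step 4 — Source phasor: V = 7.76∠135.5° V = -5.535 + j5.439 V.
Step 5 — Ohm's law: I = V / Z_total = (-5.535 + j5.439) / (2200 - j8238) = -0.0007838 - j0.0004626 A.
Step 6 — Convert to polar: |I| = 0.0009101 A, ∠I = -149.5°.

I = 0.0009101∠-149.5° A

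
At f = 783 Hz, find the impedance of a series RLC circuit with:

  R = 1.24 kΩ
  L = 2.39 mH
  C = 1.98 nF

Step 1 — Angular frequency: ω = 2π·f = 2π·783 = 4920 rad/s.
Step 2 — Component impedances:
  R: Z = R = 1240 Ω
  L: Z = jωL = j·4920·0.00239 = 0 + j11.76 Ω
  C: Z = 1/(jωC) = -j/(ω·C) = 0 - j1.027e+05 Ω
Step 3 — Series combination: Z_total = R + L + C = 1240 - j1.026e+05 Ω = 1.027e+05∠-89.3° Ω.

Z = 1240 - j1.026e+05 Ω = 1.027e+05∠-89.3° Ω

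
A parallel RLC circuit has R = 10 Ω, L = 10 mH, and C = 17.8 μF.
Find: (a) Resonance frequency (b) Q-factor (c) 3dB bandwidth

Step 1 — Resonance: ω₀ = 1/√(LC) = 1/√(0.01·1.78e-05) = 2370 rad/s.
Step 2 — f₀ = ω₀/(2π) = 377.2 Hz.
Step 3 — Parallel Q: Q = R/(ω₀L) = 10/(2370·0.01) = 0.4219.
Step 4 — Bandwidth: Δω = ω₀/Q = 5618 rad/s; BW = Δω/(2π) = 894.1 Hz.

(a) f₀ = 377.2 Hz  (b) Q = 0.4219  (c) BW = 894.1 Hz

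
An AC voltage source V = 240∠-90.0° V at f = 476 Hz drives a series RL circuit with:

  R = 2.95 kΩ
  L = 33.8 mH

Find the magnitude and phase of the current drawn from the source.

Step 1 — Angular frequency: ω = 2π·f = 2π·476 = 2991 rad/s.
Step 2 — Component impedances:
  R: Z = R = 2950 Ω
  L: Z = jωL = j·2991·0.0338 = 0 + j101.1 Ω
Step 3 — Series combination: Z_total = R + L = 2950 + j101.1 Ω = 2952∠2.0° Ω.
Step 4 — Source phasor: V = 240∠-90.0° V = 0 - j240 V.
Step 5 — Ohm's law: I = V / Z_total = (0 - j240) / (2950 + j101.1) = -0.002785 - j0.08126 A.
Step 6 — Convert to polar: |I| = 0.08131 A, ∠I = -92.0°.

I = 0.08131∠-92.0° A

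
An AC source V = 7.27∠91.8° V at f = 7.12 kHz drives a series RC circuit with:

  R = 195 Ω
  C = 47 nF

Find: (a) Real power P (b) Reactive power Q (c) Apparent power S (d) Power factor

Step 1 — Angular frequency: ω = 2π·f = 2π·7120 = 4.474e+04 rad/s.
Step 2 — Component impedances:
  R: Z = R = 195 Ω
  C: Z = 1/(jωC) = -j/(ω·C) = 0 - j475.6 Ω
Step 3 — Series combination: Z_total = R + C = 195 - j475.6 Ω = 514∠-67.7° Ω.
Step 4 — Source phasor: V = 7.27∠91.8° V = -0.2284 + j7.266 V.
Step 5 — Current: I = V / Z = -0.01325 + j0.004952 A = 0.01414∠159.5° A.
Step 6 — Complex power: S = V·I* = 0.03901 - j0.09514 VA.
Step 7 — Real power: P = Re(S) = 0.03901 W.
Step 8 — Reactive power: Q = Im(S) = -0.09514 VAR.
Step 9 — Apparent power: |S| = 0.1028 VA.
Step 10 — Power factor: PF = P/|S| = 0.3794 (leading).

(a) P = 0.03901 W  (b) Q = -0.09514 VAR  (c) S = 0.1028 VA  (d) PF = 0.3794 (leading)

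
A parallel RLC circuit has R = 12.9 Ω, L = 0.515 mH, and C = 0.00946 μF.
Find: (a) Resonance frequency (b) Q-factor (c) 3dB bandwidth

Step 1 — Resonance: ω₀ = 1/√(LC) = 1/√(0.000515·9.46e-09) = 4.531e+05 rad/s.
Step 2 — f₀ = ω₀/(2π) = 7.211e+04 Hz.
Step 3 — Parallel Q: Q = R/(ω₀L) = 12.9/(4.531e+05·0.000515) = 0.05529.
Step 4 — Bandwidth: Δω = ω₀/Q = 8.194e+06 rad/s; BW = Δω/(2π) = 1.304e+06 Hz.

(a) f₀ = 7.211e+04 Hz  (b) Q = 0.05529  (c) BW = 1.304e+06 Hz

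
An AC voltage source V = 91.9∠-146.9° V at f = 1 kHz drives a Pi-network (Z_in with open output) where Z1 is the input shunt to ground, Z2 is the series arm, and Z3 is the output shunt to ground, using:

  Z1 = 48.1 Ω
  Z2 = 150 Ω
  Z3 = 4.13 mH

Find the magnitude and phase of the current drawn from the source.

Step 1 — Angular frequency: ω = 2π·f = 2π·1000 = 6283 rad/s.
Step 2 — Component impedances:
  Z1: Z = R = 48.1 Ω
  Z2: Z = R = 150 Ω
  Z3: Z = jωL = j·6283·0.00413 = 0 + j25.95 Ω
Step 3 — With open output, the series arm Z2 and the output shunt Z3 appear in series to ground: Z2 + Z3 = 150 + j25.95 Ω.
Step 4 — Parallel with input shunt Z1: Z_in = Z1 || (Z2 + Z3) = 36.62 + j1.504 Ω = 36.65∠2.4° Ω.
Step 5 — Source phasor: V = 91.9∠-146.9° V = -76.99 - j50.19 V.
Step 6 — Ohm's law: I = V / Z_total = (-76.99 - j50.19) / (36.62 + j1.504) = -2.155 - j1.282 A.
Step 7 — Convert to polar: |I| = 2.508 A, ∠I = -149.3°.

I = 2.508∠-149.3° A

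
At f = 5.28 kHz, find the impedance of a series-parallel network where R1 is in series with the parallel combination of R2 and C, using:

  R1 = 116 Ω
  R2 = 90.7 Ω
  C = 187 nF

Step 1 — Angular frequency: ω = 2π·f = 2π·5280 = 3.318e+04 rad/s.
Step 2 — Component impedances:
  R1: Z = R = 116 Ω
  R2: Z = R = 90.7 Ω
  C: Z = 1/(jωC) = -j/(ω·C) = 0 - j161.2 Ω
Step 3 — Parallel branch: R2 || C = 1/(1/R2 + 1/C) = 68.89 - j38.76 Ω.
Step 4 — Series with R1: Z_total = R1 + (R2 || C) = 184.9 - j38.76 Ω = 188.9∠-11.8° Ω.

Z = 184.9 - j38.76 Ω = 188.9∠-11.8° Ω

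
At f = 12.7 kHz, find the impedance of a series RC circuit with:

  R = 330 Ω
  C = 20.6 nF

Step 1 — Angular frequency: ω = 2π·f = 2π·1.27e+04 = 7.98e+04 rad/s.
Step 2 — Component impedances:
  R: Z = R = 330 Ω
  C: Z = 1/(jωC) = -j/(ω·C) = 0 - j608.3 Ω
Step 3 — Series combination: Z_total = R + C = 330 - j608.3 Ω = 692.1∠-61.5° Ω.

Z = 330 - j608.3 Ω = 692.1∠-61.5° Ω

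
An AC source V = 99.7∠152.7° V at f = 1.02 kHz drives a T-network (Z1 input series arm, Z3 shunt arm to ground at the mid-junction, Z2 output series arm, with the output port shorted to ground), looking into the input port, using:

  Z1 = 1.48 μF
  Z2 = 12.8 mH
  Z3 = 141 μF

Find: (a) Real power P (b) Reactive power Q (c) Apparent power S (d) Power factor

Step 1 — Angular frequency: ω = 2π·f = 2π·1020 = 6409 rad/s.
Step 2 — Component impedances:
  Z1: Z = 1/(jωC) = -j/(ω·C) = 0 - j105.4 Ω
  Z2: Z = jωL = j·6409·0.0128 = 0 + j82.03 Ω
  Z3: Z = 1/(jωC) = -j/(ω·C) = 0 - j1.107 Ω
Step 3 — With the output port shorted to ground, the output series arm Z2 runs from the junction to ground; the shunt arm Z3 also runs from the junction to ground. They appear in parallel: Z3 || Z2 = 0 - j1.122 Ω.
Step 4 — Series with input arm Z1: Z_in = Z1 + (Z3 || Z2) = 0 - j106.6 Ω = 106.6∠-90.0° Ω.
Step 5 — Source phasor: V = 99.7∠152.7° V = -88.6 + j45.73 V.
Step 6 — Current: I = V / Z = -0.4292 - j0.8315 A = 0.9357∠-117.3° A.
Step 7 — Complex power: S = V·I* = 0 - j93.29 VA.
Step 8 — Real power: P = Re(S) = 0 W.
Step 9 — Reactive power: Q = Im(S) = -93.29 VAR.
Step 10 — Apparent power: |S| = 93.29 VA.
Step 11 — Power factor: PF = P/|S| = 0 (leading).

(a) P = 0 W  (b) Q = -93.29 VAR  (c) S = 93.29 VA  (d) PF = 0 (leading)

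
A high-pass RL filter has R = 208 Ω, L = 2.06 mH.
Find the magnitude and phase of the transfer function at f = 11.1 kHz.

Step 1 — Angular frequency: ω = 2π·1.11e+04 = 6.974e+04 rad/s.
Step 2 — Transfer function: H(jω) = jωL/(R + jωL).
Step 3 — Numerator jωL = j·143.7; denominator R + jωL = 208 + j143.7.
Step 4 — H = 0.323 + j0.4676.
Step 5 — Magnitude: |H| = 0.5683 (-4.9 dB); phase: φ = 55.4°.

|H| = 0.5683 (-4.9 dB), φ = 55.4°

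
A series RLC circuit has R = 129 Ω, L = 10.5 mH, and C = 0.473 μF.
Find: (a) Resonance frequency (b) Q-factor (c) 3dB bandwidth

Step 1 — Resonance condition Im(Z)=0 gives ω₀ = 1/√(LC).
Step 2 — ω₀ = 1/√(0.0105·4.73e-07) = 1.419e+04 rad/s.
Step 3 — f₀ = ω₀/(2π) = 2258 Hz.
Step 4 — Series Q: Q = ω₀L/R = 1.419e+04·0.0105/129 = 1.155.
Step 5 — 3dB bandwidth: Δω = ω₀/Q = 1.229e+04 rad/s; BW = Δω/(2π) = 1955 Hz.

(a) f₀ = 2258 Hz  (b) Q = 1.155  (c) BW = 1955 Hz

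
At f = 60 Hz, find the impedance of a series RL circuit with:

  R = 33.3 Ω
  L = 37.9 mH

Step 1 — Angular frequency: ω = 2π·f = 2π·60 = 377 rad/s.
Step 2 — Component impedances:
  R: Z = R = 33.3 Ω
  L: Z = jωL = j·377·0.0379 = 0 + j14.29 Ω
Step 3 — Series combination: Z_total = R + L = 33.3 + j14.29 Ω = 36.24∠23.2° Ω.

Z = 33.3 + j14.29 Ω = 36.24∠23.2° Ω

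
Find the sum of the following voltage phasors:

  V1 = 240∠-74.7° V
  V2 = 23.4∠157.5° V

Step 1 — Convert each phasor to rectangular form:
  V1 = 240·(cos(-74.7°) + j·sin(-74.7°)) = 63.33 - j231.5 V
  V2 = 23.4·(cos(157.5°) + j·sin(157.5°)) = -21.62 + j8.955 V
Step 2 — Sum components: V_total = 41.71 - j222.5 V.
Step 3 — Convert to polar: |V_total| = 226.4 V, ∠V_total = -79.4°.

V_total = 226.4∠-79.4° V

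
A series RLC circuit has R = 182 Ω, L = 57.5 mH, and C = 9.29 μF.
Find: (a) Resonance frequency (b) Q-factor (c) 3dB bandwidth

Step 1 — Resonance: ω₀ = 1/√(LC) = 1/√(0.0575·9.29e-06) = 1368 rad/s.
Step 2 — f₀ = ω₀/(2π) = 217.8 Hz.
Step 3 — Series Q: Q = ω₀L/R = 1368·0.0575/182 = 0.4323.
Step 4 — Bandwidth: Δω = ω₀/Q = 3165 rad/s; BW = Δω/(2π) = 503.8 Hz.

(a) f₀ = 217.8 Hz  (b) Q = 0.4323  (c) BW = 503.8 Hz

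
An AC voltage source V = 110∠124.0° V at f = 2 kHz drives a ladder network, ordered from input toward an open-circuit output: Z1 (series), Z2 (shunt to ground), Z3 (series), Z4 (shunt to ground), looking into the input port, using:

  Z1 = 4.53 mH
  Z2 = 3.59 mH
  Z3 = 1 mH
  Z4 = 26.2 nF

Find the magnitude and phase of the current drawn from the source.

Step 1 — Angular frequency: ω = 2π·f = 2π·2000 = 1.257e+04 rad/s.
Step 2 — Component impedances:
  Z1: Z = jωL = j·1.257e+04·0.00453 = 0 + j56.93 Ω
  Z2: Z = jωL = j·1.257e+04·0.00359 = 0 + j45.11 Ω
  Z3: Z = jωL = j·1.257e+04·0.001 = 0 + j12.57 Ω
  Z4: Z = 1/(jωC) = -j/(ω·C) = 0 - j3037 Ω
Step 3 — Ladder network (open output): work backward from the far end, alternating series and parallel combinations. Z_in = 0 + j102.7 Ω = 102.7∠90.0° Ω.
Step 4 — Source phasor: V = 110∠124.0° V = -61.51 + j91.19 V.
Step 5 — Ohm's law: I = V / Z_total = (-61.51 + j91.19) / (0 + j102.7) = 0.8878 + j0.5988 A.
Step 6 — Convert to polar: |I| = 1.071 A, ∠I = 34.0°.

I = 1.071∠34.0° A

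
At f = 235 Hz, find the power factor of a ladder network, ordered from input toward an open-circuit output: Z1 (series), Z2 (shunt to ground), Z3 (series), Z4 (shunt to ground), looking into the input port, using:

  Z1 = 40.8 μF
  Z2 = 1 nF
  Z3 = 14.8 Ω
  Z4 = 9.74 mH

Step 1 — Angular frequency: ω = 2π·f = 2π·235 = 1477 rad/s.
Step 2 — Component impedances:
  Z1: Z = 1/(jωC) = -j/(ω·C) = 0 - j16.6 Ω
  Z2: Z = 1/(jωC) = -j/(ω·C) = 0 - j6.773e+05 Ω
  Z3: Z = R = 14.8 Ω
  Z4: Z = jωL = j·1477·0.00974 = 0 + j14.38 Ω
Step 3 — Ladder network (open output): work backward from the far end, alternating series and parallel combinations. Z_in = 14.8 - j2.218 Ω = 14.97∠-8.5° Ω.
Step 4 — Power factor: PF = cos(φ) = Re(Z)/|Z| = 14.801/14.966 = 0.989.
Step 5 — Type: Im(Z) = -2.218 ⇒ leading (phase φ = -8.5°).

PF = 0.989 (leading, φ = -8.5°)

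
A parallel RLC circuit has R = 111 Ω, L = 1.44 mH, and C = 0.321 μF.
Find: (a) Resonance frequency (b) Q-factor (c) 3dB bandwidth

Step 1 — Resonance: ω₀ = 1/√(LC) = 1/√(0.00144·3.21e-07) = 4.651e+04 rad/s.
Step 2 — f₀ = ω₀/(2π) = 7403 Hz.
Step 3 — Parallel Q: Q = R/(ω₀L) = 111/(4.651e+04·0.00144) = 1.657.
Step 4 — Bandwidth: Δω = ω₀/Q = 2.807e+04 rad/s; BW = Δω/(2π) = 4467 Hz.

(a) f₀ = 7403 Hz  (b) Q = 1.657  (c) BW = 4467 Hz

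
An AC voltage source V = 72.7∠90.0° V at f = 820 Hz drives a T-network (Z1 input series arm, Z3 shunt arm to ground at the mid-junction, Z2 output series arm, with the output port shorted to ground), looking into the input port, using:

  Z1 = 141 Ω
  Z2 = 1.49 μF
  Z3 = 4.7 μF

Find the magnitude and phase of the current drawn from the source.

Step 1 — Angular frequency: ω = 2π·f = 2π·820 = 5152 rad/s.
Step 2 — Component impedances:
  Z1: Z = R = 141 Ω
  Z2: Z = 1/(jωC) = -j/(ω·C) = 0 - j130.3 Ω
  Z3: Z = 1/(jωC) = -j/(ω·C) = 0 - j41.3 Ω
Step 3 — With the output port shorted to ground, the output series arm Z2 runs from the junction to ground; the shunt arm Z3 also runs from the junction to ground. They appear in parallel: Z3 || Z2 = 0 - j31.36 Ω.
Step 4 — Series with input arm Z1: Z_in = Z1 + (Z3 || Z2) = 141 - j31.36 Ω = 144.4∠-12.5° Ω.
Step 5 — Source phasor: V = 72.7∠90.0° V = 0 + j72.7 V.
Step 6 — Ohm's law: I = V / Z_total = (0 + j72.7) / (141 - j31.36) = -0.1093 + j0.4913 A.
Step 7 — Convert to polar: |I| = 0.5033 A, ∠I = 102.5°.

I = 0.5033∠102.5° A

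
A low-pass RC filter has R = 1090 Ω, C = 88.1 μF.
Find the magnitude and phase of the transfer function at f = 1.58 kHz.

Step 1 — Angular frequency: ω = 2π·1580 = 9927 rad/s.
Step 2 — Transfer function: H(jω) = 1/(1 + jωRC).
Step 3 — Denominator: 1 + jωRC = 1 + j·9927·1090·8.81e-05 = 1 + j953.3.
Step 4 — H = 1.1e-06 - j0.001049.
Step 5 — Magnitude: |H| = 0.001049 (-59.6 dB); phase: φ = -89.9°.

|H| = 0.001049 (-59.6 dB), φ = -89.9°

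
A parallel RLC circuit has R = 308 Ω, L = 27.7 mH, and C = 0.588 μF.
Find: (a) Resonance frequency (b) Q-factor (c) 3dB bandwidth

Step 1 — Resonance: ω₀ = 1/√(LC) = 1/√(0.0277·5.88e-07) = 7836 rad/s.
Step 2 — f₀ = ω₀/(2π) = 1247 Hz.
Step 3 — Parallel Q: Q = R/(ω₀L) = 308/(7836·0.0277) = 1.419.
Step 4 — Bandwidth: Δω = ω₀/Q = 5522 rad/s; BW = Δω/(2π) = 878.8 Hz.

(a) f₀ = 1247 Hz  (b) Q = 1.419  (c) BW = 878.8 Hz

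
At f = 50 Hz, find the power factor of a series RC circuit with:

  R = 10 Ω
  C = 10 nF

Step 1 — Angular frequency: ω = 2π·f = 2π·50 = 314.2 rad/s.
Step 2 — Component impedances:
  R: Z = R = 10 Ω
  C: Z = 1/(jωC) = -j/(ω·C) = 0 - j3.183e+05 Ω
Step 3 — Series combination: Z_total = R + C = 10 - j3.183e+05 Ω = 3.183e+05∠-90.0° Ω.
Step 4 — Power factor: PF = cos(φ) = Re(Z)/|Z| = 10/3.183e+05 = 3.142e-05.
Step 5 — Type: Im(Z) = -3.183e+05 ⇒ leading (phase φ = -90.0°).

PF = 3.142e-05 (leading, φ = -90.0°)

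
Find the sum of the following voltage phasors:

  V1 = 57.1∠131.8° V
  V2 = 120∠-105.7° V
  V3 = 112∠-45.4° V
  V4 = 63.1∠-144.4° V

Step 1 — Convert each phasor to rectangular form:
  V1 = 57.1·(cos(131.8°) + j·sin(131.8°)) = -38.06 + j42.57 V
  V2 = 120·(cos(-105.7°) + j·sin(-105.7°)) = -32.47 - j115.5 V
  V3 = 112·(cos(-45.4°) + j·sin(-45.4°)) = 78.64 - j79.75 V
  V4 = 63.1·(cos(-144.4°) + j·sin(-144.4°)) = -51.31 - j36.73 V
Step 2 — Sum components: V_total = -43.2 - j189.4 V.
Step 3 — Convert to polar: |V_total| = 194.3 V, ∠V_total = -102.8°.

V_total = 194.3∠-102.8° V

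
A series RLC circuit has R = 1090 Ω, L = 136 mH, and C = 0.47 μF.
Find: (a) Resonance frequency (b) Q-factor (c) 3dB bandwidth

Step 1 — Resonance condition Im(Z)=0 gives ω₀ = 1/√(LC).
Step 2 — ω₀ = 1/√(0.136·4.7e-07) = 3955 rad/s.
Step 3 — f₀ = ω₀/(2π) = 629.5 Hz.
Step 4 — Series Q: Q = ω₀L/R = 3955·0.136/1090 = 0.4935.
Step 5 — 3dB bandwidth: Δω = ω₀/Q = 8015 rad/s; BW = Δω/(2π) = 1276 Hz.

(a) f₀ = 629.5 Hz  (b) Q = 0.4935  (c) BW = 1276 Hz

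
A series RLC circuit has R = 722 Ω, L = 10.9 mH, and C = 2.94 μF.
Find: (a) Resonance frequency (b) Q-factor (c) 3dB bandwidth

Step 1 — Resonance condition Im(Z)=0 gives ω₀ = 1/√(LC).
Step 2 — ω₀ = 1/√(0.0109·2.94e-06) = 5586 rad/s.
Step 3 — f₀ = ω₀/(2π) = 889.1 Hz.
Step 4 — Series Q: Q = ω₀L/R = 5586·0.0109/722 = 0.08433.
Step 5 — 3dB bandwidth: Δω = ω₀/Q = 6.624e+04 rad/s; BW = Δω/(2π) = 1.054e+04 Hz.

(a) f₀ = 889.1 Hz  (b) Q = 0.08433  (c) BW = 1.054e+04 Hz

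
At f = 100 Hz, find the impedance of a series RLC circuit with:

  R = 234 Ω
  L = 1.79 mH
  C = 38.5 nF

Step 1 — Angular frequency: ω = 2π·f = 2π·100 = 628.3 rad/s.
Step 2 — Component impedances:
  R: Z = R = 234 Ω
  L: Z = jωL = j·628.3·0.00179 = 0 + j1.125 Ω
  C: Z = 1/(jωC) = -j/(ω·C) = 0 - j4.134e+04 Ω
Step 3 — Series combination: Z_total = R + L + C = 234 - j4.134e+04 Ω = 4.134e+04∠-89.7° Ω.

Z = 234 - j4.134e+04 Ω = 4.134e+04∠-89.7° Ω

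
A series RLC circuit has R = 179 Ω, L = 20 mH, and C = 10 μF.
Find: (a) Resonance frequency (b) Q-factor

Step 1 — Resonance condition Im(Z)=0 gives ω₀ = 1/√(LC).
Step 2 — ω₀ = 1/√(0.02·1e-05) = 2236 rad/s.
Step 3 — f₀ = ω₀/(2π) = 355.9 Hz.
Step 4 — Series Q: Q = ω₀L/R = 2236·0.02/179 = 0.2498.

(a) f₀ = 355.9 Hz  (b) Q = 0.2498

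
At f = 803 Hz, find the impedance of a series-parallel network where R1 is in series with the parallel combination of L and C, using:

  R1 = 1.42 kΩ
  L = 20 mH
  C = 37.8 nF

Step 1 — Angular frequency: ω = 2π·f = 2π·803 = 5045 rad/s.
Step 2 — Component impedances:
  R1: Z = R = 1420 Ω
  L: Z = jωL = j·5045·0.02 = 0 + j100.9 Ω
  C: Z = 1/(jωC) = -j/(ω·C) = 0 - j5243 Ω
Step 3 — Parallel branch: L || C = 1/(1/L + 1/C) = 0 + j102.9 Ω.
Step 4 — Series with R1: Z_total = R1 + (L || C) = 1420 + j102.9 Ω = 1424∠4.1° Ω.

Z = 1420 + j102.9 Ω = 1424∠4.1° Ω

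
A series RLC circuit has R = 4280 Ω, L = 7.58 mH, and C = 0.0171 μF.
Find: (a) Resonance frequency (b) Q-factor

Step 1 — Resonance condition Im(Z)=0 gives ω₀ = 1/√(LC).
Step 2 — ω₀ = 1/√(0.00758·1.71e-08) = 8.783e+04 rad/s.
Step 3 — f₀ = ω₀/(2π) = 1.398e+04 Hz.
Step 4 — Series Q: Q = ω₀L/R = 8.783e+04·0.00758/4280 = 0.1556.

(a) f₀ = 1.398e+04 Hz  (b) Q = 0.1556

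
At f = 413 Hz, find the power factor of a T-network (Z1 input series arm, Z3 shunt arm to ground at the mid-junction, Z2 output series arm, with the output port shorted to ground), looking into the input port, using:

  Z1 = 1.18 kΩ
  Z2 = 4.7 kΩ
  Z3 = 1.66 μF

Step 1 — Angular frequency: ω = 2π·f = 2π·413 = 2595 rad/s.
Step 2 — Component impedances:
  Z1: Z = R = 1180 Ω
  Z2: Z = R = 4700 Ω
  Z3: Z = 1/(jωC) = -j/(ω·C) = 0 - j232.1 Ω
Step 3 — With the output port shorted to ground, the output series arm Z2 runs from the junction to ground; the shunt arm Z3 also runs from the junction to ground. They appear in parallel: Z3 || Z2 = 11.44 - j231.6 Ω.
Step 4 — Series with input arm Z1: Z_in = Z1 + (Z3 || Z2) = 1191 - j231.6 Ω = 1214∠-11.0° Ω.
Step 5 — Power factor: PF = cos(φ) = Re(Z)/|Z| = 1191.4/1213.7 = 0.9816.
Step 6 — Type: Im(Z) = -231.6 ⇒ leading (phase φ = -11.0°).

PF = 0.9816 (leading, φ = -11.0°)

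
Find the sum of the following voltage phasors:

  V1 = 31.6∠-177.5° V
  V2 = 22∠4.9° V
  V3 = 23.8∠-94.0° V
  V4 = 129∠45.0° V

Step 1 — Convert each phasor to rectangular form:
  V1 = 31.6·(cos(-177.5°) + j·sin(-177.5°)) = -31.57 - j1.378 V
  V2 = 22·(cos(4.9°) + j·sin(4.9°)) = 21.92 + j1.879 V
  V3 = 23.8·(cos(-94.0°) + j·sin(-94.0°)) = -1.66 - j23.74 V
  V4 = 129·(cos(45.0°) + j·sin(45.0°)) = 91.22 + j91.22 V
Step 2 — Sum components: V_total = 79.91 + j67.98 V.
Step 3 — Convert to polar: |V_total| = 104.9 V, ∠V_total = 40.4°.

V_total = 104.9∠40.4° V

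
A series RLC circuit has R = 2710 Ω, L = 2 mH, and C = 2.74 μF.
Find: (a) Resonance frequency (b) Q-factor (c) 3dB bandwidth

Step 1 — Resonance: ω₀ = 1/√(LC) = 1/√(0.002·2.74e-06) = 1.351e+04 rad/s.
Step 2 — f₀ = ω₀/(2π) = 2150 Hz.
Step 3 — Series Q: Q = ω₀L/R = 1.351e+04·0.002/2710 = 0.009969.
Step 4 — Bandwidth: Δω = ω₀/Q = 1.355e+06 rad/s; BW = Δω/(2π) = 2.157e+05 Hz.

(a) f₀ = 2150 Hz  (b) Q = 0.009969  (c) BW = 2.157e+05 Hz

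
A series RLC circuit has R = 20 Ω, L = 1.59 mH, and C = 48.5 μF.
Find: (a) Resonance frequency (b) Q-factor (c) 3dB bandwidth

Step 1 — Resonance condition Im(Z)=0 gives ω₀ = 1/√(LC).
Step 2 — ω₀ = 1/√(0.00159·4.85e-05) = 3601 rad/s.
Step 3 — f₀ = ω₀/(2π) = 573.1 Hz.
Step 4 — Series Q: Q = ω₀L/R = 3601·0.00159/20 = 0.2863.
Step 5 — 3dB bandwidth: Δω = ω₀/Q = 1.258e+04 rad/s; BW = Δω/(2π) = 2002 Hz.

(a) f₀ = 573.1 Hz  (b) Q = 0.2863  (c) BW = 2002 Hz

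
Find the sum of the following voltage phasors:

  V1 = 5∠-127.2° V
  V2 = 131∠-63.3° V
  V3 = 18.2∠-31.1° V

Step 1 — Convert each phasor to rectangular form:
  V1 = 5·(cos(-127.2°) + j·sin(-127.2°)) = -3.023 - j3.983 V
  V2 = 131·(cos(-63.3°) + j·sin(-63.3°)) = 58.86 - j117 V
  V3 = 18.2·(cos(-31.1°) + j·sin(-31.1°)) = 15.58 - j9.401 V
Step 2 — Sum components: V_total = 71.42 - j130.4 V.
Step 3 — Convert to polar: |V_total| = 148.7 V, ∠V_total = -61.3°.

V_total = 148.7∠-61.3° V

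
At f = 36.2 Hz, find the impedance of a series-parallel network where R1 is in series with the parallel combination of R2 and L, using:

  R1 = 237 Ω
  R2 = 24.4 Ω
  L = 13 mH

Step 1 — Angular frequency: ω = 2π·f = 2π·36.2 = 227.5 rad/s.
Step 2 — Component impedances:
  R1: Z = R = 237 Ω
  R2: Z = R = 24.4 Ω
  L: Z = jωL = j·227.5·0.013 = 0 + j2.957 Ω
Step 3 — Parallel branch: R2 || L = 1/(1/R2 + 1/L) = 0.3531 + j2.914 Ω.
Step 4 — Series with R1: Z_total = R1 + (R2 || L) = 237.4 + j2.914 Ω = 237.4∠0.7° Ω.

Z = 237.4 + j2.914 Ω = 237.4∠0.7° Ω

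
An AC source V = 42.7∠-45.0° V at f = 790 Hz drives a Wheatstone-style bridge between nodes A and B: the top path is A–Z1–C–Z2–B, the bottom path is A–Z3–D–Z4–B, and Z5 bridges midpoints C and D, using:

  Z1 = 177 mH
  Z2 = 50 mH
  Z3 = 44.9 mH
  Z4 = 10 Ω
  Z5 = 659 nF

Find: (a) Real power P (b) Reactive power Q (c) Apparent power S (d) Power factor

Step 1 — Angular frequency: ω = 2π·f = 2π·790 = 4964 rad/s.
Step 2 — Component impedances:
  Z1: Z = jωL = j·4964·0.177 = 0 + j878.6 Ω
  Z2: Z = jωL = j·4964·0.05 = 0 + j248.2 Ω
  Z3: Z = jωL = j·4964·0.0449 = 0 + j222.9 Ω
  Z4: Z = R = 10 Ω
  Z5: Z = 1/(jωC) = -j/(ω·C) = 0 - j305.7 Ω
Step 3 — Bridge requires nodal analysis (the Z5 bridge couples midpoints C and D, so the two paths cannot be reduced to a simple series/parallel combination). Setting node B to ground and injecting 1 A at node A, the 3-node admittance system at A, C, D solves to V_A = Z_AB = 2.599 + j202.2 Ω = 202.2∠89.3° Ω.
Step 4 — Source phasor: V = 42.7∠-45.0° V = 30.19 - j30.19 V.
Step 5 — Current: I = V / Z = -0.1474 - j0.1512 A = 0.2112∠-134.3° A.
Step 6 — Complex power: S = V·I* = 0.1159 + j9.016 VA.
Step 7 — Real power: P = Re(S) = 0.1159 W.
Step 8 — Reactive power: Q = Im(S) = 9.016 VAR.
Step 9 — Apparent power: |S| = 9.016 VA.
Step 10 — Power factor: PF = P/|S| = 0.01285 (lagging).

(a) P = 0.1159 W  (b) Q = 9.016 VAR  (c) S = 9.016 VA  (d) PF = 0.01285 (lagging)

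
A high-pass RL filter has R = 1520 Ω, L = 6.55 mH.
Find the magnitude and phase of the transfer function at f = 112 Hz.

Step 1 — Angular frequency: ω = 2π·112 = 703.7 rad/s.
Step 2 — Transfer function: H(jω) = jωL/(R + jωL).
Step 3 — Numerator jωL = j·4.609; denominator R + jωL = 1520 + j4.609.
Step 4 — H = 9.196e-06 + j0.003032.
Step 5 — Magnitude: |H| = 0.003032 (-50.4 dB); phase: φ = 89.8°.

|H| = 0.003032 (-50.4 dB), φ = 89.8°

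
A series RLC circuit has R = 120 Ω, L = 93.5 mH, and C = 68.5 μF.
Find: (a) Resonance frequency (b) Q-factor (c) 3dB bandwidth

Step 1 — Resonance: ω₀ = 1/√(LC) = 1/√(0.0935·6.85e-05) = 395.1 rad/s.
Step 2 — f₀ = ω₀/(2π) = 62.89 Hz.
Step 3 — Series Q: Q = ω₀L/R = 395.1·0.0935/120 = 0.3079.
Step 4 — Bandwidth: Δω = ω₀/Q = 1283 rad/s; BW = Δω/(2π) = 204.3 Hz.

(a) f₀ = 62.89 Hz  (b) Q = 0.3079  (c) BW = 204.3 Hz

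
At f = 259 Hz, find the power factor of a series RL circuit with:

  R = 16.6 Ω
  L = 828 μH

Step 1 — Angular frequency: ω = 2π·f = 2π·259 = 1627 rad/s.
Step 2 — Component impedances:
  R: Z = R = 16.6 Ω
  L: Z = jωL = j·1627·0.000828 = 0 + j1.347 Ω
Step 3 — Series combination: Z_total = R + L = 16.6 + j1.347 Ω = 16.65∠4.6° Ω.
Step 4 — Power factor: PF = cos(φ) = Re(Z)/|Z| = 16.6/16.655 = 0.9967.
Step 5 — Type: Im(Z) = 1.347 ⇒ lagging (phase φ = 4.6°).

PF = 0.9967 (lagging, φ = 4.6°)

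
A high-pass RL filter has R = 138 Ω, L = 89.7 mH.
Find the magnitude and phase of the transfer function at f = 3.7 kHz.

Step 1 — Angular frequency: ω = 2π·3700 = 2.325e+04 rad/s.
Step 2 — Transfer function: H(jω) = jωL/(R + jωL).
Step 3 — Numerator jωL = j·2085; denominator R + jωL = 138 + j2085.
Step 4 — H = 0.9956 + j0.06589.
Step 5 — Magnitude: |H| = 0.9978 (-0.0 dB); phase: φ = 3.8°.

|H| = 0.9978 (-0.0 dB), φ = 3.8°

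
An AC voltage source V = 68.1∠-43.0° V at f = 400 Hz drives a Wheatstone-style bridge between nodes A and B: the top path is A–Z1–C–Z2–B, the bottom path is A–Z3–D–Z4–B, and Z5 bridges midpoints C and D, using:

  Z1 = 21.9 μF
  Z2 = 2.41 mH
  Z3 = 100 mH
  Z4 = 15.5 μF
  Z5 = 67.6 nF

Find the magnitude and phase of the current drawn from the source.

Step 1 — Angular frequency: ω = 2π·f = 2π·400 = 2513 rad/s.
Step 2 — Component impedances:
  Z1: Z = 1/(jωC) = -j/(ω·C) = 0 - j18.17 Ω
  Z2: Z = jωL = j·2513·0.00241 = 0 + j6.057 Ω
  Z3: Z = jωL = j·2513·0.1 = 0 + j251.3 Ω
  Z4: Z = 1/(jωC) = -j/(ω·C) = 0 - j25.67 Ω
  Z5: Z = 1/(jωC) = -j/(ω·C) = 0 - j5886 Ω
Step 3 — Bridge requires nodal analysis (the Z5 bridge couples midpoints C and D, so the two paths cannot be reduced to a simple series/parallel combination). Setting node B to ground and injecting 1 A at node A, the 3-node admittance system at A, C, D solves to V_A = Z_AB = 0 - j12.79 Ω = 12.79∠-90.0° Ω.
Step 4 — Source phasor: V = 68.1∠-43.0° V = 49.81 - j46.44 V.
Step 5 — Ohm's law: I = V / Z_total = (49.81 - j46.44) / (0 - j12.79) = 3.63 + j3.893 A.
Step 6 — Convert to polar: |I| = 5.323 A, ∠I = 47.0°.

I = 5.323∠47.0° A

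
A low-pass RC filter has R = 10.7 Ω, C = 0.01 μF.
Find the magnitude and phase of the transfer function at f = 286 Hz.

Step 1 — Angular frequency: ω = 2π·286 = 1797 rad/s.
Step 2 — Transfer function: H(jω) = 1/(1 + jωRC).
Step 3 — Denominator: 1 + jωRC = 1 + j·1797·10.7·1e-08 = 1 + j0.0001923.
Step 4 — H = 1 - j0.0001923.
Step 5 — Magnitude: |H| = 1 (-0.0 dB); phase: φ = -0.0°.

|H| = 1 (-0.0 dB), φ = -0.0°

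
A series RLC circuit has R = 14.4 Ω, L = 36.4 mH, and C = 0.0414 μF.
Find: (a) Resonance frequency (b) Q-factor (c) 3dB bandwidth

Step 1 — Resonance: ω₀ = 1/√(LC) = 1/√(0.0364·4.14e-08) = 2.576e+04 rad/s.
Step 2 — f₀ = ω₀/(2π) = 4100 Hz.
Step 3 — Series Q: Q = ω₀L/R = 2.576e+04·0.0364/14.4 = 65.12.
Step 4 — Bandwidth: Δω = ω₀/Q = 395.6 rad/s; BW = Δω/(2π) = 62.96 Hz.

(a) f₀ = 4100 Hz  (b) Q = 65.12  (c) BW = 62.96 Hz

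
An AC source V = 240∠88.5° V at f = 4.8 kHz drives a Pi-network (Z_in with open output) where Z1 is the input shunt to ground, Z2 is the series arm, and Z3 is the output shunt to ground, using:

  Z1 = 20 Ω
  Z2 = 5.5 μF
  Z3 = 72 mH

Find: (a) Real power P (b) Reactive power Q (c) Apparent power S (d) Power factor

Step 1 — Angular frequency: ω = 2π·f = 2π·4800 = 3.016e+04 rad/s.
Step 2 — Component impedances:
  Z1: Z = R = 20 Ω
  Z2: Z = 1/(jωC) = -j/(ω·C) = 0 - j6.029 Ω
  Z3: Z = jωL = j·3.016e+04·0.072 = 0 + j2171 Ω
Step 3 — With open output, the series arm Z2 and the output shunt Z3 appear in series to ground: Z2 + Z3 = 0 + j2165 Ω.
Step 4 — Parallel with input shunt Z1: Z_in = Z1 || (Z2 + Z3) = 20 + j0.1847 Ω = 20∠0.5° Ω.
Step 5 — Source phasor: V = 240∠88.5° V = 6.282 + j239.9 V.
Step 6 — Current: I = V / Z = 0.4249 + j11.99 A = 12∠88.0° A.
Step 7 — Complex power: S = V·I* = 2880 + j26.6 VA.
Step 8 — Real power: P = Re(S) = 2880 W.
Step 9 — Reactive power: Q = Im(S) = 26.6 VAR.
Step 10 — Apparent power: |S| = 2880 VA.
Step 11 — Power factor: PF = P/|S| = 1 (lagging).

(a) P = 2880 W  (b) Q = 26.6 VAR  (c) S = 2880 VA  (d) PF = 1 (lagging)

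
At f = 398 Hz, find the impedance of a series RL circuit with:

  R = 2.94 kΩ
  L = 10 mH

Step 1 — Angular frequency: ω = 2π·f = 2π·398 = 2501 rad/s.
Step 2 — Component impedances:
  R: Z = R = 2940 Ω
  L: Z = jωL = j·2501·0.01 = 0 + j25.01 Ω
Step 3 — Series combination: Z_total = R + L = 2940 + j25.01 Ω = 2940∠0.5° Ω.

Z = 2940 + j25.01 Ω = 2940∠0.5° Ω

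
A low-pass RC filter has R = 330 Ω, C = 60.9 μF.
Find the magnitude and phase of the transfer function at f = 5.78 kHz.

Step 1 — Angular frequency: ω = 2π·5780 = 3.632e+04 rad/s.
Step 2 — Transfer function: H(jω) = 1/(1 + jωRC).
Step 3 — Denominator: 1 + jωRC = 1 + j·3.632e+04·330·6.09e-05 = 1 + j729.9.
Step 4 — H = 1.877e-06 - j0.00137.
Step 5 — Magnitude: |H| = 0.00137 (-57.3 dB); phase: φ = -89.9°.

|H| = 0.00137 (-57.3 dB), φ = -89.9°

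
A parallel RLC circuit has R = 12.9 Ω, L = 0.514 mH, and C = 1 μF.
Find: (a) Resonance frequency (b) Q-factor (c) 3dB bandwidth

Step 1 — Resonance: ω₀ = 1/√(LC) = 1/√(0.000514·1e-06) = 4.411e+04 rad/s.
Step 2 — f₀ = ω₀/(2π) = 7020 Hz.
Step 3 — Parallel Q: Q = R/(ω₀L) = 12.9/(4.411e+04·0.000514) = 0.569.
Step 4 — Bandwidth: Δω = ω₀/Q = 7.752e+04 rad/s; BW = Δω/(2π) = 1.234e+04 Hz.

(a) f₀ = 7020 Hz  (b) Q = 0.569  (c) BW = 1.234e+04 Hz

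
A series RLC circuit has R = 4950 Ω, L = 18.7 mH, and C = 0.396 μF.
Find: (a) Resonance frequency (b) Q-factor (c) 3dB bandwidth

Step 1 — Resonance: ω₀ = 1/√(LC) = 1/√(0.0187·3.96e-07) = 1.162e+04 rad/s.
Step 2 — f₀ = ω₀/(2π) = 1849 Hz.
Step 3 — Series Q: Q = ω₀L/R = 1.162e+04·0.0187/4950 = 0.0439.
Step 4 — Bandwidth: Δω = ω₀/Q = 2.647e+05 rad/s; BW = Δω/(2π) = 4.213e+04 Hz.

(a) f₀ = 1849 Hz  (b) Q = 0.0439  (c) BW = 4.213e+04 Hz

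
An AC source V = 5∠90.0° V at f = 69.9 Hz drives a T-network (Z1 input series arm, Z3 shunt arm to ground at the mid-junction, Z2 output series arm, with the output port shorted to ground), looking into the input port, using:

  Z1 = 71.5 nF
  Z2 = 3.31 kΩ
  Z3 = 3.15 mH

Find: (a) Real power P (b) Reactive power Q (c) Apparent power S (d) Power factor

Step 1 — Angular frequency: ω = 2π·f = 2π·69.9 = 439.2 rad/s.
Step 2 — Component impedances:
  Z1: Z = 1/(jωC) = -j/(ω·C) = 0 - j3.184e+04 Ω
  Z2: Z = R = 3310 Ω
  Z3: Z = jωL = j·439.2·0.00315 = 0 + j1.383 Ω
Step 3 — With the output port shorted to ground, the output series arm Z2 runs from the junction to ground; the shunt arm Z3 also runs from the junction to ground. They appear in parallel: Z3 || Z2 = 0.0005782 + j1.383 Ω.
Step 4 — Series with input arm Z1: Z_in = Z1 + (Z3 || Z2) = 0.0005782 - j3.184e+04 Ω = 3.184e+04∠-90.0° Ω.
Step 5 — Source phasor: V = 5∠90.0° V = 0 + j5 V.
Step 6 — Current: I = V / Z = -0.000157 + j2.851e-12 A = 0.000157∠180.0° A.
Step 7 — Complex power: S = V·I* = 1.426e-11 - j0.0007851 VA.
Step 8 — Real power: P = Re(S) = 1.426e-11 W.
Step 9 — Reactive power: Q = Im(S) = -0.0007851 VAR.
Step 10 — Apparent power: |S| = 0.0007851 VA.
Step 11 — Power factor: PF = P/|S| = 1.816e-08 (leading).

(a) P = 1.426e-11 W  (b) Q = -0.0007851 VAR  (c) S = 0.0007851 VA  (d) PF = 1.816e-08 (leading)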